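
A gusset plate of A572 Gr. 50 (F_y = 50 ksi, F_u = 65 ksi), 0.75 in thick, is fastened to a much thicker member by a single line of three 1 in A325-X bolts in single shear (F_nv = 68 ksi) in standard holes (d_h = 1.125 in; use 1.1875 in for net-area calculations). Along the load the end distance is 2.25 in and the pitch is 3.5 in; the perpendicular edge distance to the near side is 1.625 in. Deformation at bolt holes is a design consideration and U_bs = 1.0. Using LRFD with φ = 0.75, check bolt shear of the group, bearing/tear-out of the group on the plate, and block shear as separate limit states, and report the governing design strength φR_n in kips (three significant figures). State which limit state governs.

Bolt shear: A_b = π·1²/4 = 0.7854 in²; R_n = 68 × 0.7854 × 3 × 1 = 160.2 kips → 0.75 × 160.2 = 120 kips.
Bearing: edge l_c = 1.688, r_n = 98.72 kips; interior l_c = 2.375, r_n = 117 kips; R_n = 98.72 + 2·117 = 332.7 kips → 250 kips.
Block shear: A_gv = 6.938, A_nv = 4.711, A_nt = 0.7734 in²; R_n = min(0.6F_uA_nv, 0.6F_yA_gv) + U_bs·F_u·A_nt = 234 kips → 176 kips.
Bolt shear governs: 120 kips.

120 kips (bolt shear governs)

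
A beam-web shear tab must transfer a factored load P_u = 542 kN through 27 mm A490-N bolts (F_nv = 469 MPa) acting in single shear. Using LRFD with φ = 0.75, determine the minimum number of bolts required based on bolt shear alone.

A_b = π·27²/4 = 572.6 mm².
Per-bolt design strength φR_n = 0.75 × 469 × 572.6 × 1 / 1000 = 201.4 kN.
n ≥ 542 / 201.4 = 2.691 → use 3 bolts.

3 bolts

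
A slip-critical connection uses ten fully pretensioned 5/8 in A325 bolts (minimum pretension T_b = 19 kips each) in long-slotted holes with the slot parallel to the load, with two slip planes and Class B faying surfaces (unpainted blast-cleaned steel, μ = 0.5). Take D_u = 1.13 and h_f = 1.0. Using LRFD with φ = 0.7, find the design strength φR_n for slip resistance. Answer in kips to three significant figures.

R_n = μ · D_u · h_f · T_b · n_s · n_b = 0.5 × 1.13 × 1.0 × 19 × 2 × 10 = 214.7 kips.
Design strength φR_n = 0.7 × 214.7 = 150 kips.

150 kips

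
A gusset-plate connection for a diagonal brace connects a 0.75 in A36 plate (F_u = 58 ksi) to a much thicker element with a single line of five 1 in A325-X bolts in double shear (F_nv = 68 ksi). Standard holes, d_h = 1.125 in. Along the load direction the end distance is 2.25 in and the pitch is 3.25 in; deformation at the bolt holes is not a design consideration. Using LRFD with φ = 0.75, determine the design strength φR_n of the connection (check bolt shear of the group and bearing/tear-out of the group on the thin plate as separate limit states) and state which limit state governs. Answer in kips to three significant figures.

401 kips (bolt shear governs)

Bolt shear: A_b = π·1²/4 = 0.7854 in²; R_n = 68 × 0.7854 × 5 × 2 = 534.1 kips → 0.75 × 534.1 = 401 kips.
Bearing (1.5 l_c t F_u ≤ 3.0 d t F_u): upper limit = 3.0·1·0.75·58 = 130.5 kips.
  Edge l_c = 2.25 − 1.125/2 = 1.688 → r_n = 110.1 kips; interior l_c = 3.25 − 1.125 = 2.125 → r_n = 130.5 kips.
  R_n,bearing = 1·110.1 + 4·130.5 = 632.1 kips → 0.75 × 632.1 = 474 kips.
Bolt shear governs: 401 kips.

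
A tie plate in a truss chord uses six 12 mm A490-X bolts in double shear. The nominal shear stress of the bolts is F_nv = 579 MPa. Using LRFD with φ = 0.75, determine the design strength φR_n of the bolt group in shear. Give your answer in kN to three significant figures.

589 kN

A_b = π × 12² / 4 = 113.1 mm².
R_n = F_nv · A_b · n · n_s = 579 × 113.1 × 6 × 2 / 1000 = 785.8 kN.
Design strength φR_n = 0.75 × 785.8 = 589 kN.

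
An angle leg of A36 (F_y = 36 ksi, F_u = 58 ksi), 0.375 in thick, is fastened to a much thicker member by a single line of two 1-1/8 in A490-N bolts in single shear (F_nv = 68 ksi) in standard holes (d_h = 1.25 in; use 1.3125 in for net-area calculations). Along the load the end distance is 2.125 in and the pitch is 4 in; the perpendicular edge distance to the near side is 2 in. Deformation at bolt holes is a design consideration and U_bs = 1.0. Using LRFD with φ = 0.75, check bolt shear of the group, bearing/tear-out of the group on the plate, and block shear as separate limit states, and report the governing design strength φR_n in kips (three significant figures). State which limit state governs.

59.1 kips (block shear governs)

Bolt shear: A_b = π·1.125²/4 = 0.994 in²; R_n = 68 × 0.994 × 2 × 1 = 135.2 kips → 0.75 × 135.2 = 101 kips.
Bearing: edge l_c = 1.5, r_n = 39.15 kips; interior l_c = 2.75, r_n = 58.72 kips; R_n = 39.15 + 1·58.72 = 97.88 kips → 73.4 kips.
Block shear: A_gv = 2.297, A_nv = 1.559, A_nt = 0.5039 in²; R_n = min(0.6F_uA_nv, 0.6F_yA_gv) + U_bs·F_u·A_nt = 78.84 kips → 59.1 kips.
Block shear governs: 59.1 kips.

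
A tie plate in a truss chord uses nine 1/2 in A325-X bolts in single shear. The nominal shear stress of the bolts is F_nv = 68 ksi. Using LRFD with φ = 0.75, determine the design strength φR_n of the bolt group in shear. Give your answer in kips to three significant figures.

A_b = π × 0.5² / 4 = 0.1963 in².
R_n = F_nv · A_b · n · n_s = 68 × 0.1963 × 9 × 1 = 120.2 kips.
Design strength φR_n = 0.75 × 120.2 = 90.1 kips.

90.1 kips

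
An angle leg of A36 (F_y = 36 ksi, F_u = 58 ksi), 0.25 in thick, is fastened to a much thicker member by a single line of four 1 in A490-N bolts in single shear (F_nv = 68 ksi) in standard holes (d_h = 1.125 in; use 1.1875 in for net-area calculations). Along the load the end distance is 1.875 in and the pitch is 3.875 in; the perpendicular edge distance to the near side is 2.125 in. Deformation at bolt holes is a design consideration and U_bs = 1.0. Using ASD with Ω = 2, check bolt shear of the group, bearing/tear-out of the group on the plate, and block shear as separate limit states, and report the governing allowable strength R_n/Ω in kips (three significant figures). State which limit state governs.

47.6 kips (block shear governs)

Bolt shear: A_b = π·1²/4 = 0.7854 in²; R_n = 68 × 0.7854 × 4 × 1 = 213.6 kips → 213.6 / 2 = 107 kips.
Bearing: edge l_c = 1.312, r_n = 22.84 kips; interior l_c = 2.75, r_n = 34.8 kips; R_n = 22.84 + 3·34.8 = 127.2 kips → 63.6 kips.
Block shear: A_gv = 3.375, A_nv = 2.336, A_nt = 0.3828 in²; R_n = min(0.6F_uA_nv, 0.6F_yA_gv) + U_bs·F_u·A_nt = 95.1 kips → 47.6 kips.
Block shear governs: 47.6 kips.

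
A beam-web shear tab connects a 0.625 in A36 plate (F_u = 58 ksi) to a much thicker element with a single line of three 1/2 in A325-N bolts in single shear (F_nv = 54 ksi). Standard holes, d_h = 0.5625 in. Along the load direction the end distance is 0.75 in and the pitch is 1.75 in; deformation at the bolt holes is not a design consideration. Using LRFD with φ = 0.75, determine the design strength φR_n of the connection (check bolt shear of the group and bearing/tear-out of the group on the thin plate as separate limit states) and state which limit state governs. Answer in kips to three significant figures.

23.9 kips (bolt shear governs)

Bolt shear: A_b = π·0.5²/4 = 0.1963 in²; R_n = 54 × 0.1963 × 3 × 1 = 31.81 kips → 0.75 × 31.81 = 23.9 kips.
Bearing (1.5 l_c t F_u ≤ 3.0 d t F_u): upper limit = 3.0·0.5·0.625·58 = 54.38 kips.
  Edge l_c = 0.75 − 0.5625/2 = 0.4688 → r_n = 25.49 kips; interior l_c = 1.75 − 0.5625 = 1.188 → r_n = 54.38 kips.
  R_n,bearing = 1·25.49 + 2·54.38 = 134.2 kips → 0.75 × 134.2 = 101 kips.
Bolt shear governs: 23.9 kips.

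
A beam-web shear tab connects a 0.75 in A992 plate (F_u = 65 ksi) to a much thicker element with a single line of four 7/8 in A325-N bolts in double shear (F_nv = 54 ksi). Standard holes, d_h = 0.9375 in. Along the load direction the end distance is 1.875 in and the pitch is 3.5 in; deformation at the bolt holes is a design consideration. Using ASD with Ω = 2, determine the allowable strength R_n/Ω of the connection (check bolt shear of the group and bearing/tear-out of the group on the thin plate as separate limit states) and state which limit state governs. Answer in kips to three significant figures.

130 kips (bolt shear governs)

Bolt shear: A_b = π·0.875²/4 = 0.6013 in²; R_n = 54 × 0.6013 × 4 × 2 = 259.8 kips → 259.8 / 2 = 130 kips.
Bearing (1.2 l_c t F_u ≤ 2.4 d t F_u): upper limit = 2.4·0.875·0.75·65 = 102.4 kips.
  Edge l_c = 1.875 − 0.9375/2 = 1.406 → r_n = 82.27 kips; interior l_c = 3.5 − 0.9375 = 2.562 → r_n = 102.4 kips.
  R_n,bearing = 1·82.27 + 3·102.4 = 389.4 kips → 389.4 / 2 = 195 kips.
Bolt shear governs: 130 kips.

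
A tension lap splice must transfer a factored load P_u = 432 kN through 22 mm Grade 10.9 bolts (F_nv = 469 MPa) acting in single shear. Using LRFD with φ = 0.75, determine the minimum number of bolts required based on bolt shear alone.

A_b = π·22²/4 = 380.1 mm².
Per-bolt design strength φR_n = 0.75 × 469 × 380.1 × 1 / 1000 = 133.7 kN.
n ≥ 432 / 133.7 = 3.231 → use 4 bolts.

4 bolts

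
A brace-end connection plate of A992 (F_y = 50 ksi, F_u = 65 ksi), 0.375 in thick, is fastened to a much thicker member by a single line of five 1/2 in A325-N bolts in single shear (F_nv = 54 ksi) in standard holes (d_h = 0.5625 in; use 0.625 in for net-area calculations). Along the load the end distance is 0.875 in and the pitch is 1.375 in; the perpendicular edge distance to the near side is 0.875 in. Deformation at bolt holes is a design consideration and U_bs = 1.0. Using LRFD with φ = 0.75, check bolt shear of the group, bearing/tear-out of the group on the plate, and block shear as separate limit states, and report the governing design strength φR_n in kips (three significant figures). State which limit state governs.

Bolt shear: A_b = π·0.5²/4 = 0.1963 in²; R_n = 54 × 0.1963 × 5 × 1 = 53.01 kips → 0.75 × 53.01 = 39.8 kips.
Bearing: edge l_c = 0.5938, r_n = 17.37 kips; interior l_c = 0.8125, r_n = 23.77 kips; R_n = 17.37 + 4·23.77 = 112.4 kips → 84.3 kips.
Block shear: A_gv = 2.391, A_nv = 1.336, A_nt = 0.2109 in²; R_n = min(0.6F_uA_nv, 0.6F_yA_gv) + U_bs·F_u·A_nt = 65.81 kips → 49.4 kips.
Bolt shear governs: 39.8 kips.

39.8 kips (bolt shear governs)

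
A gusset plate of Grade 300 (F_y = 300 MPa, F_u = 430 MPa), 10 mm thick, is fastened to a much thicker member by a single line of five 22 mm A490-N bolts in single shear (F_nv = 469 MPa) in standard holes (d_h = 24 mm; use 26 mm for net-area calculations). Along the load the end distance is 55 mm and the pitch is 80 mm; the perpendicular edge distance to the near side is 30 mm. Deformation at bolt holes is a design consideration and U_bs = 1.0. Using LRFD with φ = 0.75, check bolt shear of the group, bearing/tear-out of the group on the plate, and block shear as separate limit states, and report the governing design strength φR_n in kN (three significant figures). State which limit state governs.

Bolt shear: A_b = π·22²/4 = 380.1 mm²; R_n = 469 × 380.1 × 5 × 1 / 1000 = 891.4 kN → 0.75 × 891.4 = 669 kN.
Bearing: edge l_c = 43, r_n = 221.9 kN; interior l_c = 56, r_n = 227 kN; R_n = 221.9 + 4·227 = 1130 kN → 848 kN.
Block shear: A_gv = 3750, A_nv = 2580, A_nt = 170 mm²; R_n = min(0.6F_uA_nv, 0.6F_yA_gv) + U_bs·F_u·A_nt = 738.7 kN → 554 kN.
Block shear governs: 554 kN.

554 kN (block shear governs)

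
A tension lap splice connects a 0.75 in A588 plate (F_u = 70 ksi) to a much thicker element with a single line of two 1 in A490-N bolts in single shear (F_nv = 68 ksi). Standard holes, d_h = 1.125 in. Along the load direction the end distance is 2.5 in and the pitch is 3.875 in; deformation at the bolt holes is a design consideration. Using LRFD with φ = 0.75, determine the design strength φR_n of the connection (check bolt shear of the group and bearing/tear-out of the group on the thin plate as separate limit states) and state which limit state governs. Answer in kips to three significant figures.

80.1 kips (bolt shear governs)

Bolt shear: A_b = π·1²/4 = 0.7854 in²; R_n = 68 × 0.7854 × 2 × 1 = 106.8 kips → 0.75 × 106.8 = 80.1 kips.
Bearing (1.2 l_c t F_u ≤ 2.4 d t F_u): upper limit = 2.4·1·0.75·70 = 126 kips.
  Edge l_c = 2.5 − 1.125/2 = 1.938 → r_n = 122.1 kips; interior l_c = 3.875 − 1.125 = 2.75 → r_n = 126 kips.
  R_n,bearing = 1·122.1 + 1·126 = 248.1 kips → 0.75 × 248.1 = 186 kips.
Bolt shear governs: 80.1 kips.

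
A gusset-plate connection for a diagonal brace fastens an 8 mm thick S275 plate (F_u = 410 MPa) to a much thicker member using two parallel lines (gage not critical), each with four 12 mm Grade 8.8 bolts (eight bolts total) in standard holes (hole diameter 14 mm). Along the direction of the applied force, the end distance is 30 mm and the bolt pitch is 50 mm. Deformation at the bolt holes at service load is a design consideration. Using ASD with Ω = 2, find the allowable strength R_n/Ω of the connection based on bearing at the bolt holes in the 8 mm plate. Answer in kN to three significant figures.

Per bolt r_n = 1.2 l_c t F_u ≤ 2.4 d t F_u; upper limit = 2.4 × 12 × 8 × 410 / 1000 = 94.46 kN.
Edge bolt: l_c = 30 − 14/2 = 23 mm → 1.2 × 23 × 8 × 410 / 1000 = 90.53 → r_n = 90.53 kN.
Interior bolts: l_c = 50 − 14 = 36 mm → 1.2 × 36 × 8 × 410 / 1000 = 141.7 → r_n = 94.46 kN.
R_n = 2 × 90.53 + 6 × 94.46 = 747.8 kN.
Allowable strength R_n/Ω = 747.8 / 2 = 374 kN.

374 kN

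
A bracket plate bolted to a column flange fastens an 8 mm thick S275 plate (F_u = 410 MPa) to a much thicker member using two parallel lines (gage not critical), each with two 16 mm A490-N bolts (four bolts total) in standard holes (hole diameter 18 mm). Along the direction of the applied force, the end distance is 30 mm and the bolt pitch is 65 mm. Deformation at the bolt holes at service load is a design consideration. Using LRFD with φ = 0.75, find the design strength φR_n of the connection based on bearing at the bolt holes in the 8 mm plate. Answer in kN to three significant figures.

313 kN

Per bolt r_n = 1.2 l_c t F_u ≤ 2.4 d t F_u; upper limit = 2.4 × 16 × 8 × 410 / 1000 = 126 kN.
Edge bolt: l_c = 30 − 18/2 = 21 mm → 1.2 × 21 × 8 × 410 / 1000 = 82.66 → r_n = 82.66 kN.
Interior bolts: l_c = 65 − 18 = 47 mm → 1.2 × 47 × 8 × 410 / 1000 = 185 → r_n = 126 kN.
R_n = 2 × 82.66 + 2 × 126 = 417.2 kN.
Design strength φR_n = 0.75 × 417.2 = 313 kN.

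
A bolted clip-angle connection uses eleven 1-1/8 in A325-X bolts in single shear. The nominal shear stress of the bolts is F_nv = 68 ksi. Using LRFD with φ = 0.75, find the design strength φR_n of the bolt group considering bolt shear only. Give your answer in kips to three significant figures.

558 kips

A_b = π × 1.125² / 4 = 0.994 in².
R_n = F_nv · A_b · n · n_s = 68 × 0.994 × 11 × 1 = 743.5 kips.
Design strength φR_n = 0.75 × 743.5 = 558 kips.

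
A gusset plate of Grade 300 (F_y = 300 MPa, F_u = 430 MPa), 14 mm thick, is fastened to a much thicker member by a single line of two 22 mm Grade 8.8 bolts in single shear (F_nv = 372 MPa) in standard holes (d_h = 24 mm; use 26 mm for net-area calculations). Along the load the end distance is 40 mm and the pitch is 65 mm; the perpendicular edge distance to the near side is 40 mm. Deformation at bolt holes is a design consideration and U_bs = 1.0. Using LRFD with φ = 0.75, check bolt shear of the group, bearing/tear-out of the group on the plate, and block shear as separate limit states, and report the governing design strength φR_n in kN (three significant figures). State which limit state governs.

Bolt shear: A_b = π·22²/4 = 380.1 mm²; R_n = 372 × 380.1 × 2 × 1 / 1000 = 282.8 kN → 0.75 × 282.8 = 212 kN.
Bearing: edge l_c = 28, r_n = 202.3 kN; interior l_c = 41, r_n = 296.2 kN; R_n = 202.3 + 1·296.2 = 498.5 kN → 374 kN.
Block shear: A_gv = 1470, A_nv = 924, A_nt = 378 mm²; R_n = min(0.6F_uA_nv, 0.6F_yA_gv) + U_bs·F_u·A_nt = 400.9 kN → 301 kN.
Bolt shear governs: 212 kN.

212 kN (bolt shear governs)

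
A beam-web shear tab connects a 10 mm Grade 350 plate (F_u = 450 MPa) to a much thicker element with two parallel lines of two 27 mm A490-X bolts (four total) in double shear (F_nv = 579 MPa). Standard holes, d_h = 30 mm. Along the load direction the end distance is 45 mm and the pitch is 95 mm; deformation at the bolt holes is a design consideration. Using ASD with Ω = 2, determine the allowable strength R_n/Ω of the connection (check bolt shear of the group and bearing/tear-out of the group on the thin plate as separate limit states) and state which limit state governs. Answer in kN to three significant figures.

454 kN (bearing governs)

Bolt shear: A_b = π·27²/4 = 572.6 mm²; R_n = 579 × 572.6 × 4 × 2 / 1000 = 2652 kN → 2652 / 2 = 1330 kN.
Bearing (1.2 l_c t F_u ≤ 2.4 d t F_u): upper limit = 2.4·27·10·450 / 1000 = 291.6 kN.
  Edge l_c = 45 − 30/2 = 30 → r_n = 162 kN; interior l_c = 95 − 30 = 65 → r_n = 291.6 kN.
  R_n,bearing = 2·162 + 2·291.6 = 907.2 kN → 907.2 / 2 = 454 kN.
Bearing governs: 454 kN.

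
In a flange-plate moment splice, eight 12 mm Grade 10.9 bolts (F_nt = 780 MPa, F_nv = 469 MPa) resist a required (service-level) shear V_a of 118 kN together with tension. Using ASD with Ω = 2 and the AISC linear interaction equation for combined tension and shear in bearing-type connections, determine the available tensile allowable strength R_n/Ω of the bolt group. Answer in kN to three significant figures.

262 kN

A_b = π·12²/4 = 113.1 mm²; f_rv = 118 × 1000 / (8 × 113.1) = 130.4 MPa.
F'_nt = 1.3 F_nt − (Ω F_nt / F_nv) f_rv = 1.3·780 − (2·780/469)·130.4 = 580.2 MPa, capped at F_nt → F'_nt = 580.2 MPa.
R_n = F'_nt · A_b · n = 580.2 × 113.1 × 8 / 1000 = 525 kN.
Allowable strength R_n/Ω = 525 / 2 = 262 kN.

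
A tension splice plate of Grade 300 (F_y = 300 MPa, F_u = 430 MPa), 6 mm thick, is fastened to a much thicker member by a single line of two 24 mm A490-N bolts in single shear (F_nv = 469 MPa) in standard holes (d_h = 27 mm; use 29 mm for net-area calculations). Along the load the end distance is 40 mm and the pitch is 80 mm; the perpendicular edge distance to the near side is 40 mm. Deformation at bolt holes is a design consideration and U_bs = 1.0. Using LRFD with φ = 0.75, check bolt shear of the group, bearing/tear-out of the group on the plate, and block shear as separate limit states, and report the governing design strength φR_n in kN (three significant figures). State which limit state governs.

Bolt shear: A_b = π·24²/4 = 452.4 mm²; R_n = 469 × 452.4 × 2 × 1 / 1000 = 424.3 kN → 0.75 × 424.3 = 318 kN.
Bearing: edge l_c = 26.5, r_n = 82.04 kN; interior l_c = 53, r_n = 148.6 kN; R_n = 82.04 + 1·148.6 = 230.7 kN → 173 kN.
Block shear: A_gv = 720, A_nv = 459, A_nt = 153 mm²; R_n = min(0.6F_uA_nv, 0.6F_yA_gv) + U_bs·F_u·A_nt = 184.2 kN → 138 kN.
Block shear governs: 138 kN.

138 kN (block shear governs)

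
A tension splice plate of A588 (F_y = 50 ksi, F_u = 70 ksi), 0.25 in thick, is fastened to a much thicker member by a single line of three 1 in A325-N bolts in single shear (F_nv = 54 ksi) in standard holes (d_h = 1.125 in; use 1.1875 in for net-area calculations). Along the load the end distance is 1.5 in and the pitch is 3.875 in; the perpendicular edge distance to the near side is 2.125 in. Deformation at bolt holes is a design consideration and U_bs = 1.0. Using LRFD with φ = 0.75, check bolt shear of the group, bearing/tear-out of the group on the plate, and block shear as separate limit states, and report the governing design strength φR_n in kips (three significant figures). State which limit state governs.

69.6 kips (block shear governs)

Bolt shear: A_b = π·1²/4 = 0.7854 in²; R_n = 54 × 0.7854 × 3 × 1 = 127.2 kips → 0.75 × 127.2 = 95.4 kips.
Bearing: edge l_c = 0.9375, r_n = 19.69 kips; interior l_c = 2.75, r_n = 42 kips; R_n = 19.69 + 2·42 = 103.7 kips → 77.8 kips.
Block shear: A_gv = 2.312, A_nv = 1.57, A_nt = 0.3828 in²; R_n = min(0.6F_uA_nv, 0.6F_yA_gv) + U_bs·F_u·A_nt = 92.75 kips → 69.6 kips.
Block shear governs: 69.6 kips.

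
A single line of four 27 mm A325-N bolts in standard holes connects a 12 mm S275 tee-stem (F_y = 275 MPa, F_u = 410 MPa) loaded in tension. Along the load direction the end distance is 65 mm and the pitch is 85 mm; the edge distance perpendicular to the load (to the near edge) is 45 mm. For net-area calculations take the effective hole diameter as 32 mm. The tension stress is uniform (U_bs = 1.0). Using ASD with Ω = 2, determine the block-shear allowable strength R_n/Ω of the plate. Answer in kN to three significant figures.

378 kN

Shear plane L_v = 65 + 3·85 = 320 mm; A_gv = 320 × 12 = 3840 mm².
A_nv = (320 − 3.5·32) × 12 = 2496 mm².
A_nt = (45 − 0.5·32) × 12 = 348 mm².
0.6 F_u A_nv = 614 kN; 0.6 F_y A_gv = 633.6 kN → shear rupture governs the shear term.
R_n = 614 + 1.0 × 410 × 348 / 1000 = 756.7 kN.
Allowable strength R_n/Ω = 756.7 / 2 = 378 kN.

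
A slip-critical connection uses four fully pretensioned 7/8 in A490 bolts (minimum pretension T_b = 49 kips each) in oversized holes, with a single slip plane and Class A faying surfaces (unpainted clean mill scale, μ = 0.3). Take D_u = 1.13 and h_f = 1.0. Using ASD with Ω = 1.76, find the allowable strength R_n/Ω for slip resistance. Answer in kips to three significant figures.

37.8 kips

R_n = μ · D_u · h_f · T_b · n_s · n_b = 0.3 × 1.13 × 1.0 × 49 × 1 × 4 = 66.44 kips.
Allowable strength R_n/Ω = 66.44 / 1.76 = 37.8 kips.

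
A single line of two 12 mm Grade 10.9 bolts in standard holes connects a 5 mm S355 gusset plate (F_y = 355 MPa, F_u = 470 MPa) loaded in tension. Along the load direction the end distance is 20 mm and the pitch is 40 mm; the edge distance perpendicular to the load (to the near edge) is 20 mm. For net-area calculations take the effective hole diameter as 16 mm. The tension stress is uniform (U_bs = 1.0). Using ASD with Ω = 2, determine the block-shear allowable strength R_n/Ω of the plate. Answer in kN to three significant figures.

Shear plane L_v = 20 + 1·40 = 60 mm; A_gv = 60 × 5 = 300 mm².
A_nv = (60 − 1.5·16) × 5 = 180 mm².
A_nt = (20 − 0.5·16) × 5 = 60 mm².
0.6 F_u A_nv = 50.76 kN; 0.6 F_y A_gv = 63.9 kN → shear rupture governs the shear term.
R_n = 50.76 + 1.0 × 470 × 60 / 1000 = 78.96 kN.
Allowable strength R_n/Ω = 78.96 / 2 = 39.5 kN.

39.5 kN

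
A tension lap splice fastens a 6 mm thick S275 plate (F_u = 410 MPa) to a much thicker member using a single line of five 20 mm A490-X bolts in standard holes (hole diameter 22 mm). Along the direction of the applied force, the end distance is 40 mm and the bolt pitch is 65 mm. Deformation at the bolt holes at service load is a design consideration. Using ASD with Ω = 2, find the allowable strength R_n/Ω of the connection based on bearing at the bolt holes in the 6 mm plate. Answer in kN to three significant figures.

Per bolt r_n = 1.2 l_c t F_u ≤ 2.4 d t F_u; upper limit = 2.4 × 20 × 6 × 410 / 1000 = 118.1 kN.
Edge bolt: l_c = 40 − 22/2 = 29 mm → 1.2 × 29 × 6 × 410 / 1000 = 85.61 → r_n = 85.61 kN.
Interior bolts: l_c = 65 − 22 = 43 mm → 1.2 × 43 × 6 × 410 / 1000 = 126.9 → r_n = 118.1 kN.
R_n = 1 × 85.61 + 4 × 118.1 = 557.9 kN.
Allowable strength R_n/Ω = 557.9 / 2 = 279 kN.

279 kN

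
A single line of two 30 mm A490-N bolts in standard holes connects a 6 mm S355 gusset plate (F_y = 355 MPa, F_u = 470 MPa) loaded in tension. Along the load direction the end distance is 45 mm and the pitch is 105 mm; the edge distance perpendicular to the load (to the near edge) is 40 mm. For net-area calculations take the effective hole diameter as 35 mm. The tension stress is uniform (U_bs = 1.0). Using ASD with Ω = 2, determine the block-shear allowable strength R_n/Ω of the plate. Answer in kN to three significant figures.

Shear plane L_v = 45 + 1·105 = 150 mm; A_gv = 150 × 6 = 900 mm².
A_nv = (150 − 1.5·35) × 6 = 585 mm².
A_nt = (40 − 0.5·35) × 6 = 135 mm².
0.6 F_u A_nv = 165 kN; 0.6 F_y A_gv = 191.7 kN → shear rupture governs the shear term.
R_n = 165 + 1.0 × 470 × 135 / 1000 = 228.4 kN.
Allowable strength R_n/Ω = 228.4 / 2 = 114 kN.

114 kN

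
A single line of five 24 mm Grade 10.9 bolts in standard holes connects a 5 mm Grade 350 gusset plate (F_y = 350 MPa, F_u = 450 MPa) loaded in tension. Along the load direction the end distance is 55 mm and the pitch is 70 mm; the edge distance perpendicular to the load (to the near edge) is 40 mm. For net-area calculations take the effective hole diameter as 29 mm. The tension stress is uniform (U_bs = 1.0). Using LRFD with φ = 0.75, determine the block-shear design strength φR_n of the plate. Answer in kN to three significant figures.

250 kN

Shear plane L_v = 55 + 4·70 = 335 mm; A_gv = 335 × 5 = 1675 mm².
A_nv = (335 − 4.5·29) × 5 = 1022 mm².
A_nt = (40 − 0.5·29) × 5 = 127.5 mm².
0.6 F_u A_nv = 276.1 kN; 0.6 F_y A_gv = 351.8 kN → shear rupture governs the shear term.
R_n = 276.1 + 1.0 × 450 × 127.5 / 1000 = 333.4 kN.
Design strength φR_n = 0.75 × 333.4 = 250 kN.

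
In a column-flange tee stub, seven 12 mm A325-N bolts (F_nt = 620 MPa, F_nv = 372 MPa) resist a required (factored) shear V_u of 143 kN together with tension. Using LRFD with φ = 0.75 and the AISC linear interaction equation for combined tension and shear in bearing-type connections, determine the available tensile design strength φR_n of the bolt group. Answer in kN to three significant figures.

A_b = π·12²/4 = 113.1 mm²; f_rv = 143 × 1000 / (7 × 113.1) = 180.6 MPa.
F'_nt = 1.3 F_nt − (F_nt / φF_nv) f_rv = 1.3·620 − (620/(0.75·372))·180.6 = 404.6 MPa, capped at F_nt → F'_nt = 404.6 MPa.
R_n = F'_nt · A_b · n = 404.6 × 113.1 × 7 / 1000 = 320.3 kN.
Design strength φR_n = 0.75 × 320.3 = 240 kN.

240 kN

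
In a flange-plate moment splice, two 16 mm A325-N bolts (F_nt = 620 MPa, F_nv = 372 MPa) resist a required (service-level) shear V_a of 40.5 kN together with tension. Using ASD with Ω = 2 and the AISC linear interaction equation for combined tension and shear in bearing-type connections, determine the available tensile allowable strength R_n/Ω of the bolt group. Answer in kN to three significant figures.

A_b = π·16²/4 = 201.1 mm²; f_rv = 40.5 × 1000 / (2 × 201.1) = 100.7 MPa.
F'_nt = 1.3 F_nt − (Ω F_nt / F_nv) f_rv = 1.3·620 − (2·620/372)·100.7 = 470.3 MPa, capped at F_nt → F'_nt = 470.3 MPa.
R_n = F'_nt · A_b · n = 470.3 × 201.1 × 2 / 1000 = 189.1 kN.
Allowable strength R_n/Ω = 189.1 / 2 = 94.6 kN.

94.6 kN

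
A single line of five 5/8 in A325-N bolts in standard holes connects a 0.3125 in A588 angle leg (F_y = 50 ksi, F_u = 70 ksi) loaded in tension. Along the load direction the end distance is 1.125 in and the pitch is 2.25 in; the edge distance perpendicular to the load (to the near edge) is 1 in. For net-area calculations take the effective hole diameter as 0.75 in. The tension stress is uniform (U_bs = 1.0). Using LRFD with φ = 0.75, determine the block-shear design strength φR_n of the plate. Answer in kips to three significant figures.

76.7 kips

Shear plane L_v = 1.125 + 4·2.25 = 10.12 in; A_gv = 10.12 × 0.3125 = 3.164 in².
A_nv = (10.12 − 4.5·0.75) × 0.3125 = 2.109 in².
A_nt = (1 − 0.5·0.75) × 0.3125 = 0.1953 in².
0.6 F_u A_nv = 88.59 kips; 0.6 F_y A_gv = 94.92 kips → shear rupture governs the shear term.
R_n = 88.59 + 1.0 × 70 × 0.1953 = 102.3 kips.
Design strength φR_n = 0.75 × 102.3 = 76.7 kips.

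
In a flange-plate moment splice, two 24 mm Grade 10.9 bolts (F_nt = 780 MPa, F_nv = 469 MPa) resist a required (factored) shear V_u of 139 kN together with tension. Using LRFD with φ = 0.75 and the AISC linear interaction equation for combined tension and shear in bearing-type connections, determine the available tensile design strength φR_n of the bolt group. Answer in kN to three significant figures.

457 kN

A_b = π·24²/4 = 452.4 mm²; f_rv = 139 × 1000 / (2 × 452.4) = 153.6 MPa.
F'_nt = 1.3 F_nt − (F_nt / φF_nv) f_rv = 1.3·780 − (780/(0.75·469))·153.6 = 673.3 MPa, capped at F_nt → F'_nt = 673.3 MPa.
R_n = F'_nt · A_b · n = 673.3 × 452.4 × 2 / 1000 = 609.2 kN.
Design strength φR_n = 0.75 × 609.2 = 457 kN.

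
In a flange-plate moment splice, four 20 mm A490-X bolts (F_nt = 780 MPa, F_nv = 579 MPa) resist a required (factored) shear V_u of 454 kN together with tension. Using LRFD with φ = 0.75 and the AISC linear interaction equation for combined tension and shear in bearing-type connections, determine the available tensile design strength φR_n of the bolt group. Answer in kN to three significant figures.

A_b = π·20²/4 = 314.2 mm²; f_rv = 454 × 1000 / (4 × 314.2) = 361.3 MPa.
F'_nt = 1.3 F_nt − (F_nt / φF_nv) f_rv = 1.3·780 − (780/(0.75·579))·361.3 = 365.1 MPa, capped at F_nt → F'_nt = 365.1 MPa.
R_n = F'_nt · A_b · n = 365.1 × 314.2 × 4 / 1000 = 458.8 kN.
Design strength φR_n = 0.75 × 458.8 = 344 kN.

344 kN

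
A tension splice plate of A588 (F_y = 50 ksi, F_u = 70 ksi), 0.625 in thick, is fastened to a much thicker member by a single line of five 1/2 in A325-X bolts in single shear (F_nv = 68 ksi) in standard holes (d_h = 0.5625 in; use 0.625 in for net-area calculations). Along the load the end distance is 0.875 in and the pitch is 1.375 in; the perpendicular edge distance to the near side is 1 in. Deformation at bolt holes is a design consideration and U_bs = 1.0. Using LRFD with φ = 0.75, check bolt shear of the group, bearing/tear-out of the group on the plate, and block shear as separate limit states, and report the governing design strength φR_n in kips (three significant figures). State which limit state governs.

50.1 kips (bolt shear governs)

Bolt shear: A_b = π·0.5²/4 = 0.1963 in²; R_n = 68 × 0.1963 × 5 × 1 = 66.76 kips → 0.75 × 66.76 = 50.1 kips.
Bearing: edge l_c = 0.5938, r_n = 31.17 kips; interior l_c = 0.8125, r_n = 42.66 kips; R_n = 31.17 + 4·42.66 = 201.8 kips → 151 kips.
Block shear: A_gv = 3.984, A_nv = 2.227, A_nt = 0.4297 in²; R_n = min(0.6F_uA_nv, 0.6F_yA_gv) + U_bs·F_u·A_nt = 123.6 kips → 92.7 kips.
Bolt shear governs: 50.1 kips.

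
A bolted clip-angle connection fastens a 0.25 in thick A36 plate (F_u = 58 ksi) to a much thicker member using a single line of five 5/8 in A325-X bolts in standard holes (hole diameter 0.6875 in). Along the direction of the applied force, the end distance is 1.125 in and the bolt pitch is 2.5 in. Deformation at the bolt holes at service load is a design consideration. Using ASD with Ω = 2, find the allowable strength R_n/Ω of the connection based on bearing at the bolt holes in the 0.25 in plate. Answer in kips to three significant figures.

Per bolt r_n = 1.2 l_c t F_u ≤ 2.4 d t F_u; upper limit = 2.4 × 0.625 × 0.25 × 58 = 21.75 kips.
Edge bolt: l_c = 1.125 − 0.6875/2 = 0.7812 in → 1.2 × 0.7812 × 0.25 × 58 = 13.59 → r_n = 13.59 kips.
Interior bolts: l_c = 2.5 − 0.6875 = 1.812 in → 1.2 × 1.812 × 0.25 × 58 = 31.54 → r_n = 21.75 kips.
R_n = 1 × 13.59 + 4 × 21.75 = 100.6 kips.
Allowable strength R_n/Ω = 100.6 / 2 = 50.3 kips.

50.3 kips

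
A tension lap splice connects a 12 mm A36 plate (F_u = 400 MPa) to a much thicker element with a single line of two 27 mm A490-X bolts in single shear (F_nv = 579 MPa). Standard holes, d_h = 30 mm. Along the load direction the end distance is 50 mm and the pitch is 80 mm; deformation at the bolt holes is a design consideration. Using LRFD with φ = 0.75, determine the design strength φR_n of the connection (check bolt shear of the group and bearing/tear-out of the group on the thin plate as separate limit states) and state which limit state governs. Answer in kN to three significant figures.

Bolt shear: A_b = π·27²/4 = 572.6 mm²; R_n = 579 × 572.6 × 2 × 1 / 1000 = 663 kN → 0.75 × 663 = 497 kN.
Bearing (1.2 l_c t F_u ≤ 2.4 d t F_u): upper limit = 2.4·27·12·400 / 1000 = 311 kN.
  Edge l_c = 50 − 30/2 = 35 → r_n = 201.6 kN; interior l_c = 80 − 30 = 50 → r_n = 288 kN.
  R_n,bearing = 1·201.6 + 1·288 = 489.6 kN → 0.75 × 489.6 = 367 kN.
Bearing governs: 367 kN.

367 kN (bearing governs)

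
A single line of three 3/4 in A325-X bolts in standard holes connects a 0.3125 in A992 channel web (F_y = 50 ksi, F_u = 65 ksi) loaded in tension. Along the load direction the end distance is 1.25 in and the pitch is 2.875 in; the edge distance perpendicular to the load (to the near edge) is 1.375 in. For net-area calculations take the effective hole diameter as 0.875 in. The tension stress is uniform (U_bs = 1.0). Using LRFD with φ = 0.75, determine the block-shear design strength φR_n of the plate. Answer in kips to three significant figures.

Shear plane L_v = 1.25 + 2·2.875 = 7 in; A_gv = 7 × 0.3125 = 2.188 in².
A_nv = (7 − 2.5·0.875) × 0.3125 = 1.504 in².
A_nt = (1.375 − 0.5·0.875) × 0.3125 = 0.293 in².
0.6 F_u A_nv = 58.65 kips; 0.6 F_y A_gv = 65.62 kips → shear rupture governs the shear term.
R_n = 58.65 + 1.0 × 65 × 0.293 = 77.7 kips.
Design strength φR_n = 0.75 × 77.7 = 58.3 kips.

58.3 kips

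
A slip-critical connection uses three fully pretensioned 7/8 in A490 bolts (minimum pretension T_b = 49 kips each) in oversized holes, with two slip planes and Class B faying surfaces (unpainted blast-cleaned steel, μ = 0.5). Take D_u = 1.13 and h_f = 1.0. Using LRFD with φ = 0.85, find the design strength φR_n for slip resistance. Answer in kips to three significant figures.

R_n = μ · D_u · h_f · T_b · n_s · n_b = 0.5 × 1.13 × 1.0 × 49 × 2 × 3 = 166.1 kips.
Design strength φR_n = 0.85 × 166.1 = 141 kips.

141 kips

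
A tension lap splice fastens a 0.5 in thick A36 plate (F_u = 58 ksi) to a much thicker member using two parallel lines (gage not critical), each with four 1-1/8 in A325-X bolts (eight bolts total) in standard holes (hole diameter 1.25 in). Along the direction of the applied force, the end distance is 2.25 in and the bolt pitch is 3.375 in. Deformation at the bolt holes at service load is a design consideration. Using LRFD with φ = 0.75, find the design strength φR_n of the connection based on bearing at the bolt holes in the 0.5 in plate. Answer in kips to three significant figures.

418 kips

Per bolt r_n = 1.2 l_c t F_u ≤ 2.4 d t F_u; upper limit = 2.4 × 1.125 × 0.5 × 58 = 78.3 kips.
Edge bolt: l_c = 2.25 − 1.25/2 = 1.625 in → 1.2 × 1.625 × 0.5 × 58 = 56.55 → r_n = 56.55 kips.
Interior bolts: l_c = 3.375 − 1.25 = 2.125 in → 1.2 × 2.125 × 0.5 × 58 = 73.95 → r_n = 73.95 kips.
R_n = 2 × 56.55 + 6 × 73.95 = 556.8 kips.
Design strength φR_n = 0.75 × 556.8 = 418 kips.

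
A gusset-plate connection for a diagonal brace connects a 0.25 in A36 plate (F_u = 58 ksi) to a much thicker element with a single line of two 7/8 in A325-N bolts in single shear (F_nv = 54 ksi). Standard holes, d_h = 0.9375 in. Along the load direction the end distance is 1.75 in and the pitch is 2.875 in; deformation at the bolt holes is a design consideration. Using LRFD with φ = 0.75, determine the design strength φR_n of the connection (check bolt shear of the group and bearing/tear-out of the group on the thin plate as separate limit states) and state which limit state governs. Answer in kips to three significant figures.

39.6 kips (bearing governs)

Bolt shear: A_b = π·0.875²/4 = 0.6013 in²; R_n = 54 × 0.6013 × 2 × 1 = 64.94 kips → 0.75 × 64.94 = 48.7 kips.
Bearing (1.2 l_c t F_u ≤ 2.4 d t F_u): upper limit = 2.4·0.875·0.25·58 = 30.45 kips.
  Edge l_c = 1.75 − 0.9375/2 = 1.281 → r_n = 22.29 kips; interior l_c = 2.875 − 0.9375 = 1.938 → r_n = 30.45 kips.
  R_n,bearing = 1·22.29 + 1·30.45 = 52.74 kips → 0.75 × 52.74 = 39.6 kips.
Bearing governs: 39.6 kips.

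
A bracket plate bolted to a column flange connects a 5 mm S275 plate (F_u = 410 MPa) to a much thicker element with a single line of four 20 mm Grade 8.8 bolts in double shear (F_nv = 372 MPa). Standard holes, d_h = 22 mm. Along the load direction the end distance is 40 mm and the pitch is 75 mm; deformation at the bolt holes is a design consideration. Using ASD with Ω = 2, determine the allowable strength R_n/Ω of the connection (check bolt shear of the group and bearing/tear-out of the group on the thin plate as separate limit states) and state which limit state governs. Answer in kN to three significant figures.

183 kN (bearing governs)

Bolt shear: A_b = π·20²/4 = 314.2 mm²; R_n = 372 × 314.2 × 4 × 2 / 1000 = 934.9 kN → 934.9 / 2 = 467 kN.
Bearing (1.2 l_c t F_u ≤ 2.4 d t F_u): upper limit = 2.4·20·5·410 / 1000 = 98.4 kN.
  Edge l_c = 40 − 22/2 = 29 → r_n = 71.34 kN; interior l_c = 75 − 22 = 53 → r_n = 98.4 kN.
  R_n,bearing = 1·71.34 + 3·98.4 = 366.5 kN → 366.5 / 2 = 183 kN.
Bearing governs: 183 kN.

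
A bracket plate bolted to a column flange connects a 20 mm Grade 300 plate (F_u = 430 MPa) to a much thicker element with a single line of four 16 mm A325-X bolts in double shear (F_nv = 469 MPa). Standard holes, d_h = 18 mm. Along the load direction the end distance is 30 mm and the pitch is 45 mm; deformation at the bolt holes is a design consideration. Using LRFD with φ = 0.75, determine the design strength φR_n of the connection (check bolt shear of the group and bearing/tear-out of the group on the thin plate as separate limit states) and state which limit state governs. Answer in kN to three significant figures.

566 kN (bolt shear governs)

Bolt shear: A_b = π·16²/4 = 201.1 mm²; R_n = 469 × 201.1 × 4 × 2 / 1000 = 754.4 kN → 0.75 × 754.4 = 566 kN.
Bearing (1.2 l_c t F_u ≤ 2.4 d t F_u): upper limit = 2.4·16·20·430 / 1000 = 330.2 kN.
  Edge l_c = 30 − 18/2 = 21 → r_n = 216.7 kN; interior l_c = 45 − 18 = 27 → r_n = 278.6 kN.
  R_n,bearing = 1·216.7 + 3·278.6 = 1053 kN → 0.75 × 1053 = 789 kN.
Bolt shear governs: 566 kN.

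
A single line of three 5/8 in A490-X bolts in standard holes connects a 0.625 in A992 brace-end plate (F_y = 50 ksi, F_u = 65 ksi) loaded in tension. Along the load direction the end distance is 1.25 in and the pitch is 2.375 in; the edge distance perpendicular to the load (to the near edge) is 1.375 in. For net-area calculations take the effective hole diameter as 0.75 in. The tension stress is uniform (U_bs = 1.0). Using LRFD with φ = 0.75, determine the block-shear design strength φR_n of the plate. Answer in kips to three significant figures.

Shear plane L_v = 1.25 + 2·2.375 = 6 in; A_gv = 6 × 0.625 = 3.75 in².
A_nv = (6 − 2.5·0.75) × 0.625 = 2.578 in².
A_nt = (1.375 − 0.5·0.75) × 0.625 = 0.625 in².
0.6 F_u A_nv = 100.5 kips; 0.6 F_y A_gv = 112.5 kips → shear rupture governs the shear term.
R_n = 100.5 + 1.0 × 65 × 0.625 = 141.2 kips.
Design strength φR_n = 0.75 × 141.2 = 106 kips.

106 kips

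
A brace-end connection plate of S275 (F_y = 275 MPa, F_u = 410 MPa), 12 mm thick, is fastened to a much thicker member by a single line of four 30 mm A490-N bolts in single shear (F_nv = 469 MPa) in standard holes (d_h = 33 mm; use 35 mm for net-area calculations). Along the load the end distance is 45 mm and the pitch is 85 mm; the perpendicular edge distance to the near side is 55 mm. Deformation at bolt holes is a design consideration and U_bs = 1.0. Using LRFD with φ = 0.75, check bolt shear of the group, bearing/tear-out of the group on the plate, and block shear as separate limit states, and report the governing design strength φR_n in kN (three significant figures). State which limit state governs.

531 kN (block shear governs)

Bolt shear: A_b = π·30²/4 = 706.9 mm²; R_n = 469 × 706.9 × 4 × 1 / 1000 = 1326 kN → 0.75 × 1326 = 995 kN.
Bearing: edge l_c = 28.5, r_n = 168.3 kN; interior l_c = 52, r_n = 307 kN; R_n = 168.3 + 3·307 = 1089 kN → 817 kN.
Block shear: A_gv = 3600, A_nv = 2130, A_nt = 450 mm²; R_n = min(0.6F_uA_nv, 0.6F_yA_gv) + U_bs·F_u·A_nt = 708.5 kN → 531 kN.
Block shear governs: 531 kN.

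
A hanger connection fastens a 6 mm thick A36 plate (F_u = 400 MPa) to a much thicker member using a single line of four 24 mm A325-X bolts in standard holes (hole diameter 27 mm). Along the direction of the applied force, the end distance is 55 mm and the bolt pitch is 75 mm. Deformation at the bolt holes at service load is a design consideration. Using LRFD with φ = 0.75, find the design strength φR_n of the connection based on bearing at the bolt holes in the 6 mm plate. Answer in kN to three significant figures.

Per bolt r_n = 1.2 l_c t F_u ≤ 2.4 d t F_u; upper limit = 2.4 × 24 × 6 × 400 / 1000 = 138.2 kN.
Edge bolt: l_c = 55 − 27/2 = 41.5 mm → 1.2 × 41.5 × 6 × 400 / 1000 = 119.5 → r_n = 119.5 kN.
Interior bolts: l_c = 75 − 27 = 48 mm → 1.2 × 48 × 6 × 400 / 1000 = 138.2 → r_n = 138.2 kN.
R_n = 1 × 119.5 + 3 × 138.2 = 534.2 kN.
Design strength φR_n = 0.75 × 534.2 = 401 kN.

401 kN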